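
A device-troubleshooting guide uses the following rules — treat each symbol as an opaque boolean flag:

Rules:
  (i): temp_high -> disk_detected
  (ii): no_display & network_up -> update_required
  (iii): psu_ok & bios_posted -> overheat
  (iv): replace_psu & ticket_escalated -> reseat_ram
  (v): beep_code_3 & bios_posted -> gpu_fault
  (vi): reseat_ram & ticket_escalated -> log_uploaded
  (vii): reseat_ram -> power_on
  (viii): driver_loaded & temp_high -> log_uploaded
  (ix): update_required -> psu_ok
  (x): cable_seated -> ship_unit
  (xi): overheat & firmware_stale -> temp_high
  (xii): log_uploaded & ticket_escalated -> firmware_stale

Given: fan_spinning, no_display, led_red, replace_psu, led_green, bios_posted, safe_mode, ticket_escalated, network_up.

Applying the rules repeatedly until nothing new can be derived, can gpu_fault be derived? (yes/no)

Round 1 — (ii), (iv), derive update_required, reseat_ram.
Round 2 — (vi), (vii), (ix), derive log_uploaded, power_on, psu_ok.
Round 3 — (iii), (xii), derive overheat, firmware_stale.
Round 4 — (xi), derive temp_high.
Round 5 — (i), derive disk_detected.
Fixed point reached. gpu_fault is concluded only by (v); (v) needs beep_code_3 (never derived).

no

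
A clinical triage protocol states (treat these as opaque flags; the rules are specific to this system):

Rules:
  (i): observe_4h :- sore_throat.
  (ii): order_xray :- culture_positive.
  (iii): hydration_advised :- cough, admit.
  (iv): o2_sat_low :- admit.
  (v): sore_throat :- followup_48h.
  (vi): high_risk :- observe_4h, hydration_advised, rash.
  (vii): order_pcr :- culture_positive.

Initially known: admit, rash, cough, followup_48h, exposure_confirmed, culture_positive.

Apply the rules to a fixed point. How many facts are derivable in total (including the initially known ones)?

Round 1: (ii) [order_xray :- culture_positive.]; (iii) [hydration_advised :- cough, admit.]; (iv) [o2_sat_low :- admit.]; (v) [sore_throat :- followup_48h.]; (vii) [order_pcr :- culture_positive.]. New: order_xray, hydration_advised, o2_sat_low, sore_throat, order_pcr.
Round 2: (i) [observe_4h :- sore_throat.]. New: observe_4h.
Round 3: (vi) [high_risk :- observe_4h, hydration_advised, rash.]. New: high_risk.
Closure: {admit, cough, culture_positive, exposure_confirmed, followup_48h, high_risk, hydration_advised, o2_sat_low, observe_4h, order_pcr, order_xray, rash, sore_throat} — 13 facts.

13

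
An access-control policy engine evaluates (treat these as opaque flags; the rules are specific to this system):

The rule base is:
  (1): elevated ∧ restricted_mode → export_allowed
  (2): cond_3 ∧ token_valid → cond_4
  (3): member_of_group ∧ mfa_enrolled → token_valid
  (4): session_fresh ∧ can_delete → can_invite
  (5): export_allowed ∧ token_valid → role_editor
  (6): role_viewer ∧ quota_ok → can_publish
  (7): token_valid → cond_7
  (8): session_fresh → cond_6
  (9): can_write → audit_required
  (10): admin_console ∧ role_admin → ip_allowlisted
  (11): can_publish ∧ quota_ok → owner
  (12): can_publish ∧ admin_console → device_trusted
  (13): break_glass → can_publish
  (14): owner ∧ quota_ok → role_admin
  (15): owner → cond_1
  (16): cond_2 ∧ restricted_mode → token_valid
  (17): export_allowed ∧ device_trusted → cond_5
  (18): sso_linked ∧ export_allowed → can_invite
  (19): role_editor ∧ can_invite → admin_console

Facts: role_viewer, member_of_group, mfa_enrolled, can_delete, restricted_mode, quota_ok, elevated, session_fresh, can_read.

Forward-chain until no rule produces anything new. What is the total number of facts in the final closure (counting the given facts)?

Round 1: (1) [elevated ∧ restricted_mode → export_allowed]; (3) [member_of_group ∧ mfa_enrolled → token_valid]; (4) [session_fresh ∧ can_delete → can_invite]; (6) [role_viewer ∧ quota_ok → can_publish]; (8) [session_fresh → cond_6]. Adds export_allowed, token_valid, can_invite, can_publish, cond_6.
Round 2: (5) [export_allowed ∧ token_valid → role_editor]; (7) [token_valid → cond_7]; (11) [can_publish ∧ quota_ok → owner]. Adds role_editor, cond_7, owner.
Round 3: (14) [owner ∧ quota_ok → role_admin]; (15) [owner → cond_1]; (19) [role_editor ∧ can_invite → admin_console]. Adds role_admin, cond_1, admin_console.
Round 4: (10) [admin_console ∧ role_admin → ip_allowlisted]; (12) [can_publish ∧ admin_console → device_trusted]. Adds ip_allowlisted, device_trusted.
Round 5: (17) [export_allowed ∧ device_trusted → cond_5]. Adds cond_5.
Closure: {admin_console, can_delete, can_invite, can_publish, can_read, cond_1, cond_5, cond_6, cond_7, device_trusted, elevated, export_allowed, ip_allowlisted, member_of_group, mfa_enrolled, owner, quota_ok, restricted_mode, role_admin, role_editor, role_viewer, session_fresh, token_valid} — 23 facts.

23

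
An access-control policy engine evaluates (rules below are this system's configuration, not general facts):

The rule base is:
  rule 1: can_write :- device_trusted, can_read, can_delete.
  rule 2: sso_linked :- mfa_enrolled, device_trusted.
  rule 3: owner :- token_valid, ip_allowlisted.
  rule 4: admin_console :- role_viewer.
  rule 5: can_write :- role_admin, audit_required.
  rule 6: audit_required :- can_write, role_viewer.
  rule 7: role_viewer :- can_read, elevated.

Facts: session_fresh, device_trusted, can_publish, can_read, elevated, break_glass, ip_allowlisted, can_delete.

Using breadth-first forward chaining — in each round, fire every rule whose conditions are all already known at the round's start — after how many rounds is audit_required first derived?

[1] rule 1 [can_write :- device_trusted, can_read, can_delete.]; rule 7 [role_viewer :- can_read, elevated.]. ⇒ new: can_write, role_viewer.
[2] rule 4 [admin_console :- role_viewer.]; rule 6 [audit_required :- can_write, role_viewer.]. ⇒ new: admin_console, audit_required.
audit_required first appears in round 2.

2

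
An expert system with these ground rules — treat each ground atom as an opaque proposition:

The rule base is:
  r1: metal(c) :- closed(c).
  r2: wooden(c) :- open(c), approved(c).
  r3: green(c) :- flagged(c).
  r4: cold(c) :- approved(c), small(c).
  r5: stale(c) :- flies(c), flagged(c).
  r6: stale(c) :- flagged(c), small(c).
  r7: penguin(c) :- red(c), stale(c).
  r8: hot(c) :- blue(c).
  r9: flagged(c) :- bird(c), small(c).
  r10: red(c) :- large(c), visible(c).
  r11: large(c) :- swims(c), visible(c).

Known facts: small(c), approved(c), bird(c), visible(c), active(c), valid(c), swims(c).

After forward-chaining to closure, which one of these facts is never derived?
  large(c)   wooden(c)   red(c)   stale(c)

Round 1 — r4, r9, r11, derive cold(c), flagged(c), large(c).
Round 2 — r3, r6, r10, derive green(c), stale(c), red(c).
Round 3 — r7, derive penguin(c).
Derived: stale(c) (round 2), red(c) (round 2), large(c) (round 1). wooden(c) never appears in any round.

wooden(c)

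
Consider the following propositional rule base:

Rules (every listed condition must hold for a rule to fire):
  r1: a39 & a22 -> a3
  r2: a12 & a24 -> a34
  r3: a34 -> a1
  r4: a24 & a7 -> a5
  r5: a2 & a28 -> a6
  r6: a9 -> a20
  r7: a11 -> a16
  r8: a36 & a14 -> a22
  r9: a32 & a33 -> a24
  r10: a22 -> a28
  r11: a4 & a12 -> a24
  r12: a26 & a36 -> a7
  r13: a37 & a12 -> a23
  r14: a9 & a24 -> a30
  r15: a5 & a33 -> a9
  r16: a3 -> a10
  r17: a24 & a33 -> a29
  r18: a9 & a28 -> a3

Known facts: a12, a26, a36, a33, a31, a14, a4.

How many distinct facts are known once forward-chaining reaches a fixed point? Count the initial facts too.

Round 1 fires r8, r11, r12, giving a22, a24, a7.
Round 2 fires r2, r4, r10, r17, giving a34, a5, a28, a29.
Round 3 fires r3, r15, giving a1, a9.
Round 4 fires r6, r14, r18, giving a20, a30, a3.
Round 5 fires r16, giving a10.
Closure: {a1, a10, a12, a14, a20, a22, a24, a26, a28, a29, a3, a30, a31, a33, a34, a36, a4, a5, a7, a9} — 20 facts.

20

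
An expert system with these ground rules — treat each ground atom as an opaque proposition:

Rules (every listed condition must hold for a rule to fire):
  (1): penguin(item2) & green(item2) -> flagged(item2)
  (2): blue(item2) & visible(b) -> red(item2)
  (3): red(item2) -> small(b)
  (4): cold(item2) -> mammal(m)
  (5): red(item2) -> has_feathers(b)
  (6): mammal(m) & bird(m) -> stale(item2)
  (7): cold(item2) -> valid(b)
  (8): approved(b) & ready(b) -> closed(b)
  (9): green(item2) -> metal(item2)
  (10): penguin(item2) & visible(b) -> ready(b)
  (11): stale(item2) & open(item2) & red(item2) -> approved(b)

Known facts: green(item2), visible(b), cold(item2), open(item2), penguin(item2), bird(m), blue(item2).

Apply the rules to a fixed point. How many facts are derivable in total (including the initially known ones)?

18

Round 1: (1) [penguin(item2) & green(item2) -> flagged(item2)]; (2) [blue(item2) & visible(b) -> red(item2)]; (4) [cold(item2) -> mammal(m)]; (7) [cold(item2) -> valid(b)]; (9) [green(item2) -> metal(item2)]; (10) [penguin(item2) & visible(b) -> ready(b)]. New: flagged(item2), red(item2), mammal(m), valid(b), metal(item2), ready(b).
Round 2: (3) [red(item2) -> small(b)]; (5) [red(item2) -> has_feathers(b)]; (6) [mammal(m) & bird(m) -> stale(item2)]. New: small(b), has_feathers(b), stale(item2).
Round 3: (11) [stale(item2) & open(item2) & red(item2) -> approved(b)]. New: approved(b).
Round 4: (8) [approved(b) & ready(b) -> closed(b)]. New: closed(b).
Closure: {approved(b), bird(m), blue(item2), closed(b), cold(item2), flagged(item2), green(item2), has_feathers(b), mammal(m), metal(item2), open(item2), penguin(item2), ready(b), red(item2), small(b), stale(item2), valid(b), visible(b)} — 18 facts.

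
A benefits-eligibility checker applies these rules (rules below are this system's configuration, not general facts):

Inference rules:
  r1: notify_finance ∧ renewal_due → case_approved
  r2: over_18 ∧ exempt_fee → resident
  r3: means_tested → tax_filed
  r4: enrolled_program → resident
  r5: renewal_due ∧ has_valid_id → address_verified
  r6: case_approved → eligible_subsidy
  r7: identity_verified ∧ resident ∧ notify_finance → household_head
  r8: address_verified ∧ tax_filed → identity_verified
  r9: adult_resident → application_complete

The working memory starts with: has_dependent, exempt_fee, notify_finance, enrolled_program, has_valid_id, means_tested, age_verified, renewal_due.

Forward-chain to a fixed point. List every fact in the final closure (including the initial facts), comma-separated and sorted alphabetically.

Round 1: r1 [notify_finance ∧ renewal_due → case_approved]; r3 [means_tested → tax_filed]; r4 [enrolled_program → resident]; r5 [renewal_due ∧ has_valid_id → address_verified]. Adds case_approved, tax_filed, resident, address_verified.
Round 2: r6 [case_approved → eligible_subsidy]; r8 [address_verified ∧ tax_filed → identity_verified]. Adds eligible_subsidy, identity_verified.
Round 3: r7 [identity_verified ∧ resident ∧ notify_finance → household_head]. Adds household_head.

address_verified, age_verified, case_approved, eligible_subsidy, enrolled_program, exempt_fee, has_dependent, has_valid_id, household_head, identity_verified, means_tested, notify_finance, renewal_due, resident, tax_filed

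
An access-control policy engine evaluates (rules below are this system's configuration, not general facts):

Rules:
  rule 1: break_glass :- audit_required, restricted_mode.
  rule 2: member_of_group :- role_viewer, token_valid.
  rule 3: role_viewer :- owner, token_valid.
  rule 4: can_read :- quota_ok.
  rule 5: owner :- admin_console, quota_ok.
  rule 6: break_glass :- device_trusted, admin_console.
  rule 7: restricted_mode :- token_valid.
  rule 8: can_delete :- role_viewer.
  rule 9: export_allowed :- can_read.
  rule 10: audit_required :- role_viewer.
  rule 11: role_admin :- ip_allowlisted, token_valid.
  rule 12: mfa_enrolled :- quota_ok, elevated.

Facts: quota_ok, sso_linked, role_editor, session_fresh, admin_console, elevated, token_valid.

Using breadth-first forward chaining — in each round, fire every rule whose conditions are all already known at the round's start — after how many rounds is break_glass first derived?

4

Round 1: rule 4 [can_read :- quota_ok.]; rule 5 [owner :- admin_console, quota_ok.]; rule 7 [restricted_mode :- token_valid.]; rule 12 [mfa_enrolled :- quota_ok, elevated.]. Adds can_read, owner, restricted_mode, mfa_enrolled.
Round 2: rule 3 [role_viewer :- owner, token_valid.]; rule 9 [export_allowed :- can_read.]. Adds role_viewer, export_allowed.
Round 3: rule 2 [member_of_group :- role_viewer, token_valid.]; rule 8 [can_delete :- role_viewer.]; rule 10 [audit_required :- role_viewer.]. Adds member_of_group, can_delete, audit_required.
Round 4: rule 1 [break_glass :- audit_required, restricted_mode.]. Adds break_glass.
break_glass first appears in round 4.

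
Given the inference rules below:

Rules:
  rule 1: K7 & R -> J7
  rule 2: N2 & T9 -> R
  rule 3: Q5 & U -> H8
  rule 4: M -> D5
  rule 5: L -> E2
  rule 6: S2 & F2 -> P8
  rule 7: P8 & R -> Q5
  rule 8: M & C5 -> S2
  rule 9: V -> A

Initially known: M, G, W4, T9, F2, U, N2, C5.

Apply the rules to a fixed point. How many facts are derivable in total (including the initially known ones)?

14

Round 1 — rule 2, rule 4, rule 8, derive R, D5, S2.
Round 2 — rule 6, derive P8.
Round 3 — rule 7, derive Q5.
Round 4 — rule 3, derive H8.
Closure: {C5, D5, F2, G, H8, M, N2, P8, Q5, R, S2, T9, U, W4} — 14 facts.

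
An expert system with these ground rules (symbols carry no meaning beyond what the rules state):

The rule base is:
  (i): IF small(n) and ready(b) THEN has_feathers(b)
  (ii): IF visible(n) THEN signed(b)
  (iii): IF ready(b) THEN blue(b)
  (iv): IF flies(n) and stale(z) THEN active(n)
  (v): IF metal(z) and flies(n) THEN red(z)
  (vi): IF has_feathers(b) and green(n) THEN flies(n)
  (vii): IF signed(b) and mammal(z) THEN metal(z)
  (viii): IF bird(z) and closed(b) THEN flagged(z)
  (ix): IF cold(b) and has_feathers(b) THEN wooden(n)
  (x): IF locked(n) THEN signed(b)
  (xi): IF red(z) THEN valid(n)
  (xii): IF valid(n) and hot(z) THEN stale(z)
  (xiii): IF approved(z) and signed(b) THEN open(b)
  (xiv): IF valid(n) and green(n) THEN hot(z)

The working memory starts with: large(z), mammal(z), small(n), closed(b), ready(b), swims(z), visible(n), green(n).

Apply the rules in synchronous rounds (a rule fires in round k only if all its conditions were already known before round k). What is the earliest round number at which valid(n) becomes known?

[1] (i) [IF small(n) and ready(b) THEN has_feathers(b)]; (ii) [IF visible(n) THEN signed(b)]; (iii) [IF ready(b) THEN blue(b)]. ⇒ new: has_feathers(b), signed(b), blue(b).
[2] (vi) [IF has_feathers(b) and green(n) THEN flies(n)]; (vii) [IF signed(b) and mammal(z) THEN metal(z)]. ⇒ new: flies(n), metal(z).
[3] (v) [IF metal(z) and flies(n) THEN red(z)]. ⇒ new: red(z).
[4] (xi) [IF red(z) THEN valid(n)]. ⇒ new: valid(n).
valid(n) first appears in round 4.

4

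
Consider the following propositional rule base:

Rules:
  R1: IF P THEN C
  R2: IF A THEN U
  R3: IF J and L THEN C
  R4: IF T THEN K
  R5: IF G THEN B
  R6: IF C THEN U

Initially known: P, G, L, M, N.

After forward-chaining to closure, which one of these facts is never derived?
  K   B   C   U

Round 1 fires R1, R5, giving C, B.
Round 2 fires R6, giving U.
Derived: U (round 2), B (round 1), C (round 1). K never appears in any round.

K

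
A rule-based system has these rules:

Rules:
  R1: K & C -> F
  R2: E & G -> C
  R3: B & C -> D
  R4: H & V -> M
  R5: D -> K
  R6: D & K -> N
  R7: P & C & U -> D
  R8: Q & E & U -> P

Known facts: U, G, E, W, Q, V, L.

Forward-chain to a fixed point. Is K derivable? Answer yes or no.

Round 1 fires R2, R8, giving C, P.
Round 2 fires R7, giving D.
Round 3 fires R5, giving K.
Round 4 fires R1, R6, giving F, N.
K appears in round 3, so it is derivable.

yes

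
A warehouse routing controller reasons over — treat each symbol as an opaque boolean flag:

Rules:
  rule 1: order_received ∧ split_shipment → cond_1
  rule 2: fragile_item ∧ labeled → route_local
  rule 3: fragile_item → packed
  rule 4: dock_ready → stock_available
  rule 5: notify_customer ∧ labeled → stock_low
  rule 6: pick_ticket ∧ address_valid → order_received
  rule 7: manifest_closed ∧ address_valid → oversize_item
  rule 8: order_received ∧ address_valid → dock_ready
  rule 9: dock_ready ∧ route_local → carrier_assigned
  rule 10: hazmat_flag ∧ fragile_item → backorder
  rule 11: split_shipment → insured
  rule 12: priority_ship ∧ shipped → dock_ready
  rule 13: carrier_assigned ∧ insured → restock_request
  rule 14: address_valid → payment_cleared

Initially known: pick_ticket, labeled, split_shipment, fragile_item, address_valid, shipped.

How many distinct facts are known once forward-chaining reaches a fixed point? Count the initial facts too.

16

Round 1 — rule 2, rule 3, rule 6, rule 11, rule 14, derive route_local, packed, order_received, insured, payment_cleared.
Round 2 — rule 1, rule 8, derive cond_1, dock_ready.
Round 3 — rule 4, rule 9, derive stock_available, carrier_assigned.
Round 4 — rule 13, derive restock_request.
Closure: {address_valid, carrier_assigned, cond_1, dock_ready, fragile_item, insured, labeled, order_received, packed, payment_cleared, pick_ticket, restock_request, route_local, shipped, split_shipment, stock_available} — 16 facts.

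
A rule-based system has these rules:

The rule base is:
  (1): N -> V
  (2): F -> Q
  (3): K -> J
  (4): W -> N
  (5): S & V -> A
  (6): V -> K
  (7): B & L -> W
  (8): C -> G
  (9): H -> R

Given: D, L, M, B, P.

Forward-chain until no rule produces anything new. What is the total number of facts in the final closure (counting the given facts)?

10

Round 1: (7) [B & L -> W]. Adds W.
Round 2: (4) [W -> N]. Adds N.
Round 3: (1) [N -> V]. Adds V.
Round 4: (6) [V -> K]. Adds K.
Round 5: (3) [K -> J]. Adds J.
Closure: {B, D, J, K, L, M, N, P, V, W} — 10 facts.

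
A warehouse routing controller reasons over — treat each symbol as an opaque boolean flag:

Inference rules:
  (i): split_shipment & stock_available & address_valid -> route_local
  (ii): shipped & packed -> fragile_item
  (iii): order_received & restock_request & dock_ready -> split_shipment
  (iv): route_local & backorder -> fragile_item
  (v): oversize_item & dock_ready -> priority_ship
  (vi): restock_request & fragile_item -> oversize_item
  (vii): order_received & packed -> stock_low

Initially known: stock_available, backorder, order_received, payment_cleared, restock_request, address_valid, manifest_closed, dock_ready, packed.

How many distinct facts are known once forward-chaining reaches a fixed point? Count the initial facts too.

Round 1 — (iii), (vii), derive split_shipment, stock_low.
Round 2 — (i), derive route_local.
Round 3 — (iv), derive fragile_item.
Round 4 — (vi), derive oversize_item.
Round 5 — (v), derive priority_ship.
Closure: {address_valid, backorder, dock_ready, fragile_item, manifest_closed, order_received, oversize_item, packed, payment_cleared, priority_ship, restock_request, route_local, split_shipment, stock_available, stock_low} — 15 facts.

15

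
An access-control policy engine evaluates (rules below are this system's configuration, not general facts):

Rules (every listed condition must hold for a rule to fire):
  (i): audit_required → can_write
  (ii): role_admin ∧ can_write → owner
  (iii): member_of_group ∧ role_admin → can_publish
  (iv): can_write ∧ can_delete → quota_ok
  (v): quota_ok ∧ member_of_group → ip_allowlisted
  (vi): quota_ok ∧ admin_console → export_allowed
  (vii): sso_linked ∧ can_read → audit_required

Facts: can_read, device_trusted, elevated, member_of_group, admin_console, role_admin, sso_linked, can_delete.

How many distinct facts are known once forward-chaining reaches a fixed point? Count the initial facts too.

15

Round 1 — (iii), (vii), derive can_publish, audit_required.
Round 2 — (i), derive can_write.
Round 3 — (ii), (iv), derive owner, quota_ok.
Round 4 — (v), (vi), derive ip_allowlisted, export_allowed.
Closure: {admin_console, audit_required, can_delete, can_publish, can_read, can_write, device_trusted, elevated, export_allowed, ip_allowlisted, member_of_group, owner, quota_ok, role_admin, sso_linked} — 15 facts.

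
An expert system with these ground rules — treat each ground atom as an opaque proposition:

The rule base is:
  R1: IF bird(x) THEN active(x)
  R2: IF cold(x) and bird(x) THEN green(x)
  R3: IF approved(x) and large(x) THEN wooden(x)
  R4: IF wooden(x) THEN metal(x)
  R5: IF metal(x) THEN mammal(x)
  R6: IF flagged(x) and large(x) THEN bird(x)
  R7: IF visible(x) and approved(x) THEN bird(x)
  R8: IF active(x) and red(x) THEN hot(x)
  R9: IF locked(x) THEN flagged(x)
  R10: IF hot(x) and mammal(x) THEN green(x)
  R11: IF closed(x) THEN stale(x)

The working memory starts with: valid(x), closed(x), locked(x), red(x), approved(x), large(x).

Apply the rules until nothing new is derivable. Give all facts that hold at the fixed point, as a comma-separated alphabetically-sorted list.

active(x), approved(x), bird(x), closed(x), flagged(x), green(x), hot(x), large(x), locked(x), mammal(x), metal(x), red(x), stale(x), valid(x), wooden(x)

Round 1 — R3, R9, R11, derive wooden(x), flagged(x), stale(x).
Round 2 — R4, R6, derive metal(x), bird(x).
Round 3 — R1, R5, derive active(x), mammal(x).
Round 4 — R8, derive hot(x).
Round 5 — R10, derive green(x).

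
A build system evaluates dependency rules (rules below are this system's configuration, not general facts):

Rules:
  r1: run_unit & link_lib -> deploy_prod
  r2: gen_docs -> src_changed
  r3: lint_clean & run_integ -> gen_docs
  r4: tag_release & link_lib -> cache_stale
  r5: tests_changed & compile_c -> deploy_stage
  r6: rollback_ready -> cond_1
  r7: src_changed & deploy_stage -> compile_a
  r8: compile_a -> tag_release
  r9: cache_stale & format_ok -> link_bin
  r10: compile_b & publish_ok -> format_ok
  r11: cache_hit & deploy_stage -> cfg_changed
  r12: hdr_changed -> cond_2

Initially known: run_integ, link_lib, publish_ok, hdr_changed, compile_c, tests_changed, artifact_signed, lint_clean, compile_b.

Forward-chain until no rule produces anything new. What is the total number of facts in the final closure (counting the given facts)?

Round 1: r3 [lint_clean & run_integ -> gen_docs]; r5 [tests_changed & compile_c -> deploy_stage]; r10 [compile_b & publish_ok -> format_ok]; r12 [hdr_changed -> cond_2]. Adds gen_docs, deploy_stage, format_ok, cond_2.
Round 2: r2 [gen_docs -> src_changed]. Adds src_changed.
Round 3: r7 [src_changed & deploy_stage -> compile_a]. Adds compile_a.
Round 4: r8 [compile_a -> tag_release]. Adds tag_release.
Round 5: r4 [tag_release & link_lib -> cache_stale]. Adds cache_stale.
Round 6: r9 [cache_stale & format_ok -> link_bin]. Adds link_bin.
Closure: {artifact_signed, cache_stale, compile_a, compile_b, compile_c, cond_2, deploy_stage, format_ok, gen_docs, hdr_changed, link_bin, link_lib, lint_clean, publish_ok, run_integ, src_changed, tag_release, tests_changed} — 18 facts.

18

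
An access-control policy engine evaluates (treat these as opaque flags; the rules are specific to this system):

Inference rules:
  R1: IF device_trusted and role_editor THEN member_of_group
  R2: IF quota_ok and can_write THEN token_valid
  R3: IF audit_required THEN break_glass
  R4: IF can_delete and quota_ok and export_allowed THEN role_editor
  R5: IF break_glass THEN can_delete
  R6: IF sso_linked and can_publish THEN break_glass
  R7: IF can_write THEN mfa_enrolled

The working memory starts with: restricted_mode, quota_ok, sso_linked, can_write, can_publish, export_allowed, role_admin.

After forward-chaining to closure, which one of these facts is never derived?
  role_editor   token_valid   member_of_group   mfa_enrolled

[1] R2 [IF quota_ok and can_write THEN token_valid]; R6 [IF sso_linked and can_publish THEN break_glass]; R7 [IF can_write THEN mfa_enrolled]. ⇒ new: token_valid, break_glass, mfa_enrolled.
[2] R5 [IF break_glass THEN can_delete]. ⇒ new: can_delete.
[3] R4 [IF can_delete and quota_ok and export_allowed THEN role_editor]. ⇒ new: role_editor.
Derived: token_valid (round 1), mfa_enrolled (round 1), role_editor (round 3). member_of_group never appears in any round.

member_of_group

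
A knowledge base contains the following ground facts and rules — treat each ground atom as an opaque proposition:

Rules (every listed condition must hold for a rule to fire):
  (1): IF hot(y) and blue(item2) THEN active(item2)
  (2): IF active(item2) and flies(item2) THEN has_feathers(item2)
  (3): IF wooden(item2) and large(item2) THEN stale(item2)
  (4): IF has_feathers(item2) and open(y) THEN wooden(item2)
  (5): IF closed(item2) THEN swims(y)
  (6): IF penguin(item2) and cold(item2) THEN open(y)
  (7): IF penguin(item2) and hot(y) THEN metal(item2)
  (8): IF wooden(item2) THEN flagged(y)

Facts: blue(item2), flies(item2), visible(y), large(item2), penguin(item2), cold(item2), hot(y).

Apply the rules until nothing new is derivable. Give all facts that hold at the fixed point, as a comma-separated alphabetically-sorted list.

active(item2), blue(item2), cold(item2), flagged(y), flies(item2), has_feathers(item2), hot(y), large(item2), metal(item2), open(y), penguin(item2), stale(item2), visible(y), wooden(item2)

Round 1: (1) [IF hot(y) and blue(item2) THEN active(item2)]; (6) [IF penguin(item2) and cold(item2) THEN open(y)]; (7) [IF penguin(item2) and hot(y) THEN metal(item2)]. New: active(item2), open(y), metal(item2).
Round 2: (2) [IF active(item2) and flies(item2) THEN has_feathers(item2)]. New: has_feathers(item2).
Round 3: (4) [IF has_feathers(item2) and open(y) THEN wooden(item2)]. New: wooden(item2).
Round 4: (3) [IF wooden(item2) and large(item2) THEN stale(item2)]; (8) [IF wooden(item2) THEN flagged(y)]. New: stale(item2), flagged(y).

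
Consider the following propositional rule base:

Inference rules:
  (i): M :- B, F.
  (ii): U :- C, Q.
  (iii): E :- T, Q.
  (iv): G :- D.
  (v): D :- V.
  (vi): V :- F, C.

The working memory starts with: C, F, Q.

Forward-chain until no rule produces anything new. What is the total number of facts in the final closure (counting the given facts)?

7

Round 1 — (ii), (vi), derive U, V.
Round 2 — (v), derive D.
Round 3 — (iv), derive G.
Closure: {C, D, F, G, Q, U, V} — 7 facts.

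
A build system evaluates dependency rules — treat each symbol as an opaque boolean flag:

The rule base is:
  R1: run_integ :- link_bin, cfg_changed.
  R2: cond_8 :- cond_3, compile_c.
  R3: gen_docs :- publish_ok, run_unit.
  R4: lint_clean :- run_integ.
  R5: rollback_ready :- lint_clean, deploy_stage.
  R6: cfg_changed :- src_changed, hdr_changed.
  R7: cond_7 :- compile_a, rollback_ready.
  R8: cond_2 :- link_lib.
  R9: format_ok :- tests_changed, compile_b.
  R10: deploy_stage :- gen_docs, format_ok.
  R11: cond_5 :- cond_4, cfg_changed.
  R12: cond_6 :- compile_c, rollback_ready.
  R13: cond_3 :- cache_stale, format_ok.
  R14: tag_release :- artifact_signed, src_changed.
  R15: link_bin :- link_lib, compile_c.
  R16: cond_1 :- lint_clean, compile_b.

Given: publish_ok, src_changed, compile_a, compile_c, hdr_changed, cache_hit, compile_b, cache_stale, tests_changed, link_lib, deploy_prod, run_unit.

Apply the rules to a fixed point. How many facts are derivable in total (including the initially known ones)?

26

Round 1 fires R3, R6, R8, R9, R15, giving gen_docs, cfg_changed, cond_2, format_ok, link_bin.
Round 2 fires R1, R10, R13, giving run_integ, deploy_stage, cond_3.
Round 3 fires R2, R4, giving cond_8, lint_clean.
Round 4 fires R5, R16, giving rollback_ready, cond_1.
Round 5 fires R7, R12, giving cond_7, cond_6.
Closure: {cache_hit, cache_stale, cfg_changed, compile_a, compile_b, compile_c, cond_1, cond_2, cond_3, cond_6, cond_7, cond_8, deploy_prod, deploy_stage, format_ok, gen_docs, hdr_changed, link_bin, link_lib, lint_clean, publish_ok, rollback_ready, run_integ, run_unit, src_changed, tests_changed} — 26 facts.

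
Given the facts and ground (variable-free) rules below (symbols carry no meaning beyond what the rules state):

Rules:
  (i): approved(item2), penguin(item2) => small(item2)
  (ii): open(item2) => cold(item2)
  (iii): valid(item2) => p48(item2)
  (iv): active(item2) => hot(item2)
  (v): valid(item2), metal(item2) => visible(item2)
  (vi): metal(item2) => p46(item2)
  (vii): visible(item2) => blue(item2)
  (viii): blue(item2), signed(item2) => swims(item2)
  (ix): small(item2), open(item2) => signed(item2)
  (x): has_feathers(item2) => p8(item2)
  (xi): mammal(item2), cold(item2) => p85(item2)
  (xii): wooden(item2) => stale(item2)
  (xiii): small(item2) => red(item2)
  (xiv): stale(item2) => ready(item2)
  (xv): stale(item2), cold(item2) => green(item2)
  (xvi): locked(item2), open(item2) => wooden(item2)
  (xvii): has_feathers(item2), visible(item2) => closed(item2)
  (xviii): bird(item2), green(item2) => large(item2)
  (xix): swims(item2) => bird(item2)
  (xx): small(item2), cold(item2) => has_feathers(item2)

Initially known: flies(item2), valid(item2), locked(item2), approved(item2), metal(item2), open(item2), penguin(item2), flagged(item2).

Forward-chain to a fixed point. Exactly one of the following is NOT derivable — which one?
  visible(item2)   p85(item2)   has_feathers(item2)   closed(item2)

Round 1 — (i), (ii), (iii), (v), (vi), (xvi), derive small(item2), cold(item2), p48(item2), visible(item2), p46(item2), wooden(item2).
Round 2 — (vii), (ix), (xii), (xiii), (xx), derive blue(item2), signed(item2), stale(item2), red(item2), has_feathers(item2).
Round 3 — (viii), (x), (xiv), (xv), (xvii), derive swims(item2), p8(item2), ready(item2), green(item2), closed(item2).
Round 4 — (xix), derive bird(item2).
Round 5 — (xviii), derive large(item2).
Derived: has_feathers(item2) (round 2), visible(item2) (round 1), closed(item2) (round 3). p85(item2) never appears in any round.

p85(item2)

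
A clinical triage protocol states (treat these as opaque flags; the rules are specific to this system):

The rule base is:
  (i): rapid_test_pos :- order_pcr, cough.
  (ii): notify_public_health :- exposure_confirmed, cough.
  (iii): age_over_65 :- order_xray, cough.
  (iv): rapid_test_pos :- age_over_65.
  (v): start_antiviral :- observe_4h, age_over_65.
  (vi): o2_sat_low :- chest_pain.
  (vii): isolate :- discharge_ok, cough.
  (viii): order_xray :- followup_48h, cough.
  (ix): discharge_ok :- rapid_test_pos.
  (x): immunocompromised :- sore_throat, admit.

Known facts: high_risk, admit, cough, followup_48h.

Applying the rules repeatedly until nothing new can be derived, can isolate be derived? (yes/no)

yes

Round 1 fires (viii), giving order_xray.
Round 2 fires (iii), giving age_over_65.
Round 3 fires (iv), giving rapid_test_pos.
Round 4 fires (ix), giving discharge_ok.
Round 5 fires (vii), giving isolate.
isolate appears in round 5, so it is derivable.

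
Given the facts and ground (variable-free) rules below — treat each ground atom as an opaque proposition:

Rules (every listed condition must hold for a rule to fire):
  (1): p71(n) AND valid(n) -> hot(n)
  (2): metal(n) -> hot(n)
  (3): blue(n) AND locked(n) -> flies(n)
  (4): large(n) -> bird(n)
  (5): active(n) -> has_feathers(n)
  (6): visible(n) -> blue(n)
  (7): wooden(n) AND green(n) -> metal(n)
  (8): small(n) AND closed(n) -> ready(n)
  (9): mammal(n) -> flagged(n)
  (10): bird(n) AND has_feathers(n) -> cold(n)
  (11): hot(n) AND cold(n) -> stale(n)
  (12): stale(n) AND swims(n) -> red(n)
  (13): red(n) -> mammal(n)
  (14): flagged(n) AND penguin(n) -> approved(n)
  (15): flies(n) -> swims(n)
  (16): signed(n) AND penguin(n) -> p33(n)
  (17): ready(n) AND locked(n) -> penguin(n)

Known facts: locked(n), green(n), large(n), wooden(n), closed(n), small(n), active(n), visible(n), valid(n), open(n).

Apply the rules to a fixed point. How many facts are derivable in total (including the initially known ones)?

Round 1: (4) [large(n) -> bird(n)]; (5) [active(n) -> has_feathers(n)]; (6) [visible(n) -> blue(n)]; (7) [wooden(n) AND green(n) -> metal(n)]; (8) [small(n) AND closed(n) -> ready(n)]. New: bird(n), has_feathers(n), blue(n), metal(n), ready(n).
Round 2: (2) [metal(n) -> hot(n)]; (3) [blue(n) AND locked(n) -> flies(n)]; (10) [bird(n) AND has_feathers(n) -> cold(n)]; (17) [ready(n) AND locked(n) -> penguin(n)]. New: hot(n), flies(n), cold(n), penguin(n).
Round 3: (11) [hot(n) AND cold(n) -> stale(n)]; (15) [flies(n) -> swims(n)]. New: stale(n), swims(n).
Round 4: (12) [stale(n) AND swims(n) -> red(n)]. New: red(n).
Round 5: (13) [red(n) -> mammal(n)]. New: mammal(n).
Round 6: (9) [mammal(n) -> flagged(n)]. New: flagged(n).
Round 7: (14) [flagged(n) AND penguin(n) -> approved(n)]. New: approved(n).
Closure: {active(n), approved(n), bird(n), blue(n), closed(n), cold(n), flagged(n), flies(n), green(n), has_feathers(n), hot(n), large(n), locked(n), mammal(n), metal(n), open(n), penguin(n), ready(n), red(n), small(n), stale(n), swims(n), valid(n), visible(n), wooden(n)} — 25 facts.

25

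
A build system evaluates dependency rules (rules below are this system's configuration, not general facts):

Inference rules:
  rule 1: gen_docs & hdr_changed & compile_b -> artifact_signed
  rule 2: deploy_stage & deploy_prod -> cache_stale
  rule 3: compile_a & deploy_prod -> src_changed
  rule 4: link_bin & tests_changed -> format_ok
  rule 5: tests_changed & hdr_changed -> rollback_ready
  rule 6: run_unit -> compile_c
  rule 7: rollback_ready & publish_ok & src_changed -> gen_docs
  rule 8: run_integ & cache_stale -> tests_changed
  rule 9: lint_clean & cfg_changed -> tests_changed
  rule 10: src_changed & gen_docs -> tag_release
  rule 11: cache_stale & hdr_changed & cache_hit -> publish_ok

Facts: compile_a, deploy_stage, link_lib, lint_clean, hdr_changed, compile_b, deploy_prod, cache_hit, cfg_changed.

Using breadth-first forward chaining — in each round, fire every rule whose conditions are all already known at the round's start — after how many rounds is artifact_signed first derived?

Round 1: rule 2 [deploy_stage & deploy_prod -> cache_stale]; rule 3 [compile_a & deploy_prod -> src_changed]; rule 9 [lint_clean & cfg_changed -> tests_changed]. New: cache_stale, src_changed, tests_changed.
Round 2: rule 5 [tests_changed & hdr_changed -> rollback_ready]; rule 11 [cache_stale & hdr_changed & cache_hit -> publish_ok]. New: rollback_ready, publish_ok.
Round 3: rule 7 [rollback_ready & publish_ok & src_changed -> gen_docs]. New: gen_docs.
Round 4: rule 1 [gen_docs & hdr_changed & compile_b -> artifact_signed]; rule 10 [src_changed & gen_docs -> tag_release]. New: artifact_signed, tag_release.
artifact_signed first appears in round 4.

4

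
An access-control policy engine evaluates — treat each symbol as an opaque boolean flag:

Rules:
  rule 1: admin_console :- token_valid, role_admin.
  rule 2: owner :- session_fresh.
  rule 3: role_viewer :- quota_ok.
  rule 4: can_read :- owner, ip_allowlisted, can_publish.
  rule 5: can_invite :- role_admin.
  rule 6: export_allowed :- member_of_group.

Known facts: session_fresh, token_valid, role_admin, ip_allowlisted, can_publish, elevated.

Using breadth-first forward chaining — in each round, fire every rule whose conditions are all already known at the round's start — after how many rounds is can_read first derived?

2

Round 1: rule 1 [admin_console :- token_valid, role_admin.]; rule 2 [owner :- session_fresh.]; rule 5 [can_invite :- role_admin.]. New: admin_console, owner, can_invite.
Round 2: rule 4 [can_read :- owner, ip_allowlisted, can_publish.]. New: can_read.
can_read first appears in round 2.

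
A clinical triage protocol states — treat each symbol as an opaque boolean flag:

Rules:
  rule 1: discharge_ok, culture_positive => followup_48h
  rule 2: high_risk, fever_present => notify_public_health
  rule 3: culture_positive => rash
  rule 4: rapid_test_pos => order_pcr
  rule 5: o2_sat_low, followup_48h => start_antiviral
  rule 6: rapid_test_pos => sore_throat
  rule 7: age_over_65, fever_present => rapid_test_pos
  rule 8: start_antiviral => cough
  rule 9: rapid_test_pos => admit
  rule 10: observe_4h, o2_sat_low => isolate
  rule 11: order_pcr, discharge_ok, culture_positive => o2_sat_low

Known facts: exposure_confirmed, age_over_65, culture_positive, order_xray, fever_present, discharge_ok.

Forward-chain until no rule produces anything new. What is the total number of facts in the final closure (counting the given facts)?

Round 1 fires rule 1, rule 3, rule 7, giving followup_48h, rash, rapid_test_pos.
Round 2 fires rule 4, rule 6, rule 9, giving order_pcr, sore_throat, admit.
Round 3 fires rule 11, giving o2_sat_low.
Round 4 fires rule 5, giving start_antiviral.
Round 5 fires rule 8, giving cough.
Closure: {admit, age_over_65, cough, culture_positive, discharge_ok, exposure_confirmed, fever_present, followup_48h, o2_sat_low, order_pcr, order_xray, rapid_test_pos, rash, sore_throat, start_antiviral} — 15 facts.

15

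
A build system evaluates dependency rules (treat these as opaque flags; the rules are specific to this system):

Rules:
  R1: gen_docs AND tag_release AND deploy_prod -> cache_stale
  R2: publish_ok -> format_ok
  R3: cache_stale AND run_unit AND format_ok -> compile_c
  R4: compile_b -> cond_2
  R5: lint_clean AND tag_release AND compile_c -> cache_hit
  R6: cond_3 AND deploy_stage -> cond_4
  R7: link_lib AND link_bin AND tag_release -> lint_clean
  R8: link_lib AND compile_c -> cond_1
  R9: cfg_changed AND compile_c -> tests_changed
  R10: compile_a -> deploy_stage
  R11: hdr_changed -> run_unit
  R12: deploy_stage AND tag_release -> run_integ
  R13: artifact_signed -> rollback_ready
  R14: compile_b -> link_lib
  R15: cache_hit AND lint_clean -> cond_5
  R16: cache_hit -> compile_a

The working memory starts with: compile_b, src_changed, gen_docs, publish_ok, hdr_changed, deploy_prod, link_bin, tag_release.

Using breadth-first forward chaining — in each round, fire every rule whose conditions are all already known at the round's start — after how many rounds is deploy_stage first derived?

5

[1] R1 [gen_docs AND tag_release AND deploy_prod -> cache_stale]; R2 [publish_ok -> format_ok]; R4 [compile_b -> cond_2]; R11 [hdr_changed -> run_unit]; R14 [compile_b -> link_lib]. ⇒ new: cache_stale, format_ok, cond_2, run_unit, link_lib.
[2] R3 [cache_stale AND run_unit AND format_ok -> compile_c]; R7 [link_lib AND link_bin AND tag_release -> lint_clean]. ⇒ new: compile_c, lint_clean.
[3] R5 [lint_clean AND tag_release AND compile_c -> cache_hit]; R8 [link_lib AND compile_c -> cond_1]. ⇒ new: cache_hit, cond_1.
[4] R15 [cache_hit AND lint_clean -> cond_5]; R16 [cache_hit -> compile_a]. ⇒ new: cond_5, compile_a.
[5] R10 [compile_a -> deploy_stage]. ⇒ new: deploy_stage.
deploy_stage first appears in round 5.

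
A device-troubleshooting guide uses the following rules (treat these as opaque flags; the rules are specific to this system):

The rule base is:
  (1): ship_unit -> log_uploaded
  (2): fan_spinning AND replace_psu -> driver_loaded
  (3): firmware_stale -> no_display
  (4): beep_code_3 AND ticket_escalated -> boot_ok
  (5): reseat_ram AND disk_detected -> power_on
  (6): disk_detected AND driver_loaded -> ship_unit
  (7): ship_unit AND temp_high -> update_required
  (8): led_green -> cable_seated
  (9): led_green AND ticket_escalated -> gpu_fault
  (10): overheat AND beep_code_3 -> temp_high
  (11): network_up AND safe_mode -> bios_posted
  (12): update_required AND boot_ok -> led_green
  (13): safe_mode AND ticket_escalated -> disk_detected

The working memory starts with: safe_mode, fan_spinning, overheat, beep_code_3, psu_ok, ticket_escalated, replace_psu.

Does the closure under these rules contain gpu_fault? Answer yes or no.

Round 1 fires (2), (4), (10), (13), giving driver_loaded, boot_ok, temp_high, disk_detected.
Round 2 fires (6), giving ship_unit.
Round 3 fires (1), (7), giving log_uploaded, update_required.
Round 4 fires (12), giving led_green.
Round 5 fires (8), (9), giving cable_seated, gpu_fault.
gpu_fault appears in round 5, so it is derivable.

yes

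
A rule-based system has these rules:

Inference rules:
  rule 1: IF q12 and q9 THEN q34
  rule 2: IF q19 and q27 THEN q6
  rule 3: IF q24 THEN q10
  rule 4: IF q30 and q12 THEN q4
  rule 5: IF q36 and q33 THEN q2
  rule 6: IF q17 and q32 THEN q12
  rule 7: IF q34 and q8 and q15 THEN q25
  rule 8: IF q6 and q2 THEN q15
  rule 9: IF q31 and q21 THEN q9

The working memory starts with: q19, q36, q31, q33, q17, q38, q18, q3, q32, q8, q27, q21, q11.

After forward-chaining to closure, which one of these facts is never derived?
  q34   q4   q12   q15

q4

[1] rule 2 [IF q19 and q27 THEN q6]; rule 5 [IF q36 and q33 THEN q2]; rule 6 [IF q17 and q32 THEN q12]; rule 9 [IF q31 and q21 THEN q9]. ⇒ new: q6, q2, q12, q9.
[2] rule 1 [IF q12 and q9 THEN q34]; rule 8 [IF q6 and q2 THEN q15]. ⇒ new: q34, q15.
[3] rule 7 [IF q34 and q8 and q15 THEN q25]. ⇒ new: q25.
Derived: q34 (round 2), q12 (round 1), q15 (round 2). q4 never appears in any round.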